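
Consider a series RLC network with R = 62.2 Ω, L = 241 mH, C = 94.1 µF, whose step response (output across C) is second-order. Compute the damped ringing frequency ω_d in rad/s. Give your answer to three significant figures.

ω_d ≈ 166 rad/s

For a series RLC circuit (capacitor voltage as output), ω_n = 1/√(LC) = 1/√(241 mH · 94.1 µF) = 210 rad/s.
ζ = (R/2)·√(C/L) = (62.2/2)·√(94.1 µF/241 mH) = 0.615.
ω_d = ω_n√(1−ζ²) = 166 rad/s.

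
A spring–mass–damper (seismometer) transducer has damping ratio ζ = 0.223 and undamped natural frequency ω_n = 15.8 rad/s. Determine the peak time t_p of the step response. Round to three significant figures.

t_p ≈ 0.204 s

The damped frequency is ω_d = ω_n√(1−ζ²) = 15.8·√(1−0.0497) = 15.4 rad/s.
Peak time t_p = π/ω_d = π/15.4 = 0.204 s.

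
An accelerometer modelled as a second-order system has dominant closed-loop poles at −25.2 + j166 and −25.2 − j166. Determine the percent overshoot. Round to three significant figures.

%OS ≈ 62.1%

With σ = 25.2, ω_d = 166: ω_n = √(σ²+ω_d²) = 168 rad/s, ζ = σ/ω_n = 0.150.
%OS = 100·exp(−πζ/√(1−ζ²)) = 62.1%.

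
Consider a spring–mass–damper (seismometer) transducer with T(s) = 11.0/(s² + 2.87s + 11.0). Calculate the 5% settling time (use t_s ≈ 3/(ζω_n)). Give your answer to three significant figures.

ω_n = √11.0 = 3.32 rad/s; ζ = 2.87/(2·3.32) = 0.433.
t_s ≈ 3/(ζω_n) = 3/(0.433·3.32) = 2.09 s.

t_s ≈ 2.09 s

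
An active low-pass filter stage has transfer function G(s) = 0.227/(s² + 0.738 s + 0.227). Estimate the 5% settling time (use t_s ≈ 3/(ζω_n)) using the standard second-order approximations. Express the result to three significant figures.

Comparing the denominator to s² + 2ζω_n s + ω_n²: ω_n = √0.227 = 0.476 rad/s, and 2ζω_n = 0.738 so ζ = 0.738/(2·0.476) = 0.774.
t_s ≈ 3/(ζω_n) = 3/(0.774·0.476) = 8.13 s.

t_s ≈ 8.13 s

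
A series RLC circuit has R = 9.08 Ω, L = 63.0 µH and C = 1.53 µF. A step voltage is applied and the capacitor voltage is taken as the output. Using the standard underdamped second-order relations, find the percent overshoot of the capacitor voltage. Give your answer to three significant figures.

For a series RLC circuit (capacitor voltage as output), ω_n = 1/√(LC) = 1/√(63.0 µH · 1.53 µF) = 102000 rad/s.
ζ = (R/2)·√(C/L) = (9.08/2)·√(1.53 µF/63.0 µH) = 0.708.
%OS = 100 e^{−πζ/√(1−ζ²)} with ζ = 0.708 gives 4.31%.

%OS ≈ 4.31%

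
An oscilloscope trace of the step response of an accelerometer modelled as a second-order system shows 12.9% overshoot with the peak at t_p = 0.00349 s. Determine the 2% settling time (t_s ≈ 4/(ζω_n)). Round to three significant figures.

The overshoot fixes ζ = −ln(OS)/√(π²+ln²(OS)) = 0.546.
From t_p = π/ω_d, ω_d = π/0.00349 = 900 rad/s, so ω_n = ω_d/√(1−ζ²) = 1070 rad/s.
t_s ≈ 4/(ζω_n) = 4/(0.546·1070) = 0.00682 s.

t_s ≈ 0.00682 s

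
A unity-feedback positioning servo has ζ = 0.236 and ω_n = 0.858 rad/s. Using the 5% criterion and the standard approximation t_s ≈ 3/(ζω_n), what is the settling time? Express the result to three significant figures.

t_s ≈ 14.8 s

t_s ≈ 3/(ζω_n) = 3/(0.236 × 0.858) = 14.8 s.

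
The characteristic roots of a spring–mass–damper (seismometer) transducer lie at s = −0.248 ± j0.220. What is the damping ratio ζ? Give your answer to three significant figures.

|pole| = ω_n = √(0.248² + 0.220²) = 0.332 rad/s; ζ = cos θ = σ/ω_n = 0.748.

ζ ≈ 0.748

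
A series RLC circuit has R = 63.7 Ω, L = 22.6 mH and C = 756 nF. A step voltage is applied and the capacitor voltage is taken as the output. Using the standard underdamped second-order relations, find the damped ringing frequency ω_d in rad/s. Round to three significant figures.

ω_d ≈ 7520 rad/s

For a series RLC circuit (capacitor voltage as output), ω_n = 1/√(LC) = 1/√(22.6 mH · 756 nF) = 7650 rad/s.
ζ = (R/2)·√(C/L) = (63.7/2)·√(756 nF/22.6 mH) = 0.184.
The damped frequency ω_d = ω_n√(1−ζ²) = 7520 rad/s.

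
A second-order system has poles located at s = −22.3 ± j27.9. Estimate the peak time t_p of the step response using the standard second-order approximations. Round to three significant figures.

t_p ≈ 0.113 s

t_p = π/ω_d with ω_d = 27.9 (the imaginary part), so t_p = 0.113 s.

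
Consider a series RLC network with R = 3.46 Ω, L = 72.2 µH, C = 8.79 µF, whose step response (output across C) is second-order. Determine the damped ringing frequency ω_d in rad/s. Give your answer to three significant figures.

For a series RLC circuit (capacitor voltage as output), ω_n = 1/√(LC) = 1/√(72.2 µH · 8.79 µF) = 39700 rad/s.
ζ = (R/2)·√(C/L) = (3.46/2)·√(8.79 µF/72.2 µH) = 0.604.
ω_d = 39700·√(1 − 0.604²) = 31600 rad/s.

ω_d ≈ 31600 rad/s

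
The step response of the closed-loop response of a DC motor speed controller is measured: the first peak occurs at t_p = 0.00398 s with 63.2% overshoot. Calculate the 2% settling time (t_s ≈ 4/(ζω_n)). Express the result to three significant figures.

From the overshoot, ζ = −ln(OS)/√(π²+ln²(OS)) = 0.145.
From t_p = π/ω_d, ω_d = π/0.00398 = 789 rad/s, so ω_n = ω_d/√(1−ζ²) = 798 rad/s.
t_s ≈ 4/(ζω_n) = 4/(0.145·798) = 0.0347 s.

t_s ≈ 0.0347 s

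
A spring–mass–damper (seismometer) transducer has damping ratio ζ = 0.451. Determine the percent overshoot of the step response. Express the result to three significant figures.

%OS ≈ 20.4%

For an underdamped second-order system, %OS = 100·exp(−πζ/√(1−ζ²)).
πζ/√(1−ζ²) = π·0.451/√(1−0.203) = 1.587, so %OS = 100·e^(−1.587) = 20.4%.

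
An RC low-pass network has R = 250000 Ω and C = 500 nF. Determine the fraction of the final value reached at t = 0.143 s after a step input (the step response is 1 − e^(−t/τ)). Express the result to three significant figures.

y/y_∞ ≈ 0.681

τ = RC = 250000 × 500 nF = 0.125 s.
y(t)/y_∞ = 1 − e^(−t/τ) = 1 − e^(−0.143/0.125) = 1 − e^(−1.14) = 0.681.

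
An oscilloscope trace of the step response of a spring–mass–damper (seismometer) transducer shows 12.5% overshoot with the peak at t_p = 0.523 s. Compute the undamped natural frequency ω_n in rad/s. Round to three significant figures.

ω_n ≈ 7.20 rad/s

From the overshoot, ζ = −ln(OS)/√(π²+ln²(OS)) = 0.552.
From t_p = π/ω_d, ω_d = π/0.523 = 6.01 rad/s, so ω_n = ω_d/√(1−ζ²) = 7.20 rad/s.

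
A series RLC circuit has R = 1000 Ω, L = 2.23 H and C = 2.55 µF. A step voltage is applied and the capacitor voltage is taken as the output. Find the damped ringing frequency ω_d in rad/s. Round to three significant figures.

ω_d ≈ 354 rad/s

For a series RLC circuit (capacitor voltage as output), ω_n = 1/√(LC) = 1/√(2.23 H · 2.55 µF) = 419 rad/s.
ζ = (R/2)·√(C/L) = (1000/2)·√(2.55 µF/2.23 H) = 0.535.
The damped frequency ω_d = ω_n√(1−ζ²) = 354 rad/s.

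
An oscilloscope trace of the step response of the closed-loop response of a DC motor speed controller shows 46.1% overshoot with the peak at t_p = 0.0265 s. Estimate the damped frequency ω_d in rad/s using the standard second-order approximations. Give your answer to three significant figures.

t_p = π/ω_d, so ω_d = π/0.0265 = 119 rad/s.

ω_d ≈ 119 rad/s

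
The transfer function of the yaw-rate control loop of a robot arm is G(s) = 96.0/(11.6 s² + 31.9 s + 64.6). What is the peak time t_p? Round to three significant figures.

t_p ≈ 1.64 s

Dividing through by 11.6: denominator becomes s² + 2.750 s + 5.569.
So ω_n = √5.569 = 2.36 rad/s and ζ = 2.750/(2·2.36) = 0.583.
The damped frequency ω_d = ω_n√(1−ζ²) = 1.92 rad/s. t_p = π/ω_d = 1.64 s.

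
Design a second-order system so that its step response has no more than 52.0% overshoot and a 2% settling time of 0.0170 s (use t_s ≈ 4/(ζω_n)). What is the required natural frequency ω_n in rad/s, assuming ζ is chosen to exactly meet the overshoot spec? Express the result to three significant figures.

From %OS = 100·exp(−πζ/√(1−ζ²)), invert to get ζ = −ln(OS)/√(π² + ln²(OS)) with OS = 0.520.
−ln 0.520 = 0.6539, so ζ = 0.6539/√(π² + 0.4276) = 0.204.
From t_s ≈ 4/(ζω_n): ω_n = 4/(ζ·t_s) = 4/(0.204·0.0170) = 1150 rad/s.

ω_n ≈ 1150 rad/s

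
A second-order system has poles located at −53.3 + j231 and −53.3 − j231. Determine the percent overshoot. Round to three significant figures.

%OS ≈ 48.4%

The poles are at −σ ± jω_d with σ = 53.3 and ω_d = 231, so ω_n = √(σ²+ω_d²) = 237 rad/s and ζ = σ/ω_n = 0.225.
%OS = 100·exp(−πζ/√(1−ζ²)) = 48.4%.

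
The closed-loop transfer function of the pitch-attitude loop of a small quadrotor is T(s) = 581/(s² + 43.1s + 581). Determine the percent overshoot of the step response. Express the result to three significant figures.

%OS ≈ 0.189%

ω_n = √581 = 24.1 rad/s; ζ = 43.1/(2·24.1) = 0.894.
Overshoot: exp(−π·0.894/√(1−0.894²)) = 0.00189, i.e. 0.189%.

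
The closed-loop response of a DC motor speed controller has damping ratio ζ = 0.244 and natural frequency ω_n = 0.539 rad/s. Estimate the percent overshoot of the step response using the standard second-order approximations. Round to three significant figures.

%OS ≈ 45.4%

For an underdamped second-order system, %OS = 100·exp(−πζ/√(1−ζ²)).
πζ/√(1−ζ²) = π·0.244/√(1−0.0595) = 0.7904, so %OS = 100·e^(−0.7904) = 45.4%.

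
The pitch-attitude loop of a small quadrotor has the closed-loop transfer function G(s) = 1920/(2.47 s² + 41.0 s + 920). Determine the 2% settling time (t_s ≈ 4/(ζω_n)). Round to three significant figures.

Dividing through by 2.47: denominator becomes s² + 16.60 s + 372.5.
So ω_n = √372.5 = 19.3 rad/s and ζ = 16.60/(2·19.3) = 0.430.
t_s ≈ 4/(ζω_n) = 0.482 s.

t_s ≈ 0.482 s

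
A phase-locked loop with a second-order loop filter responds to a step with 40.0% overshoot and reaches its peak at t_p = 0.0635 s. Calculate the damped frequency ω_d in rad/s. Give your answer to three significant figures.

ω_d ≈ 49.5 rad/s

t_p = π/ω_d, so ω_d = π/0.0635 = 49.5 rad/s.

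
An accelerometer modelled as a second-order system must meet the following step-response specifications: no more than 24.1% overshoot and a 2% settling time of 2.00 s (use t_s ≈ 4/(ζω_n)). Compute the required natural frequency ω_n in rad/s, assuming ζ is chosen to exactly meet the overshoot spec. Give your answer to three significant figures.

ω_n ≈ 4.85 rad/s

From %OS = 100·exp(−πζ/√(1−ζ²)), invert to get ζ = −ln(OS)/√(π² + ln²(OS)) with OS = 0.241.
−ln 0.241 = 1.423, so ζ = 1.423/√(π² + 2.025) = 0.413.
Then ω_n = 4/(ζ t_s) = 4/(0.413 × 2.00) = 4.85 rad/s.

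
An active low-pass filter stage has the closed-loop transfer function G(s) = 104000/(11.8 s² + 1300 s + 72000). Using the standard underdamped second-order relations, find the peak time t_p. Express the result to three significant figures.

t_p ≈ 0.0567 s

Dividing through by 11.8: denominator becomes s² + 110.2 s + 6102.
So ω_n = √6102 = 78.1 rad/s and ζ = 110.2/(2·78.1) = 0.705.
The damped frequency ω_d = ω_n√(1−ζ²) = 55.4 rad/s. t_p = π/ω_d = 0.0567 s.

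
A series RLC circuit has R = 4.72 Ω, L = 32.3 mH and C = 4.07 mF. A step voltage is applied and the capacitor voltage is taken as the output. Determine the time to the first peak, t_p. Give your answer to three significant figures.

t_p ≈ 0.0660 s

For a series RLC circuit (capacitor voltage as output), ω_n = 1/√(LC) = 1/√(32.3 mH · 4.07 mF) = 87.2 rad/s.
ζ = (R/2)·√(C/L) = (4.72/2)·√(4.07 mF/32.3 mH) = 0.838.
ω_d = 87.2·√(1 − 0.838²) = 47.6 rad/s. t_p = π/ω_d = 0.0660 s.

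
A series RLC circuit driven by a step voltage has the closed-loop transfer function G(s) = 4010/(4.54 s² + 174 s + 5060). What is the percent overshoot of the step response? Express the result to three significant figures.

%OS ≈ 11.1%

Dividing through by 4.54: denominator becomes s² + 38.33 s + 1115.
So ω_n = √1115 = 33.4 rad/s and ζ = 38.33/(2·33.4) = 0.574.
%OS = 100·exp(−πζ/√(1−ζ²)) = 11.1%.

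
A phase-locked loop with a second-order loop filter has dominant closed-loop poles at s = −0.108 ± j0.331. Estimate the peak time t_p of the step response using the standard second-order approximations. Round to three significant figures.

t_p = π/ω_d with ω_d = 0.331 (the imaginary part), so t_p = 9.49 s.

t_p ≈ 9.49 s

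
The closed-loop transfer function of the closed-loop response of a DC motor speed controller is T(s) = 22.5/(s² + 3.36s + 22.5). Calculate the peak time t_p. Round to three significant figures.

t_p ≈ 0.708 s

Matching coefficients with s² + 2ζω_n s + ω_n² gives ω_n² = 22.5 ⇒ ω_n = 4.74 rad/s, and ζ = 3.36/(2ω_n) = 0.354.
ω_d = 4.74·√(1 − 0.354²) = 4.44 rad/s. Then t_p = π/ω_d = 0.708 s.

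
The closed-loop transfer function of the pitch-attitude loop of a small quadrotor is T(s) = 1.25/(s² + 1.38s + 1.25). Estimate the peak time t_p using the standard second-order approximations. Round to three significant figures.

t_p ≈ 3.57 s

Comparing the denominator to s² + 2ζω_n s + ω_n²: ω_n = √1.25 = 1.12 rad/s, and 2ζω_n = 1.38 so ζ = 1.38/(2·1.12) = 0.617.
ω_d = ω_n√(1−ζ²) = 0.880 rad/s. Then t_p = π/ω_d = 3.57 s.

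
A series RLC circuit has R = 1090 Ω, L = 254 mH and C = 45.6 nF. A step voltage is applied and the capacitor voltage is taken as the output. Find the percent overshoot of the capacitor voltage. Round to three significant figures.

%OS ≈ 47.4%

For a series RLC circuit (capacitor voltage as output), ω_n = 1/√(LC) = 1/√(254 mH · 45.6 nF) = 9290 rad/s.
ζ = (R/2)·√(C/L) = (1090/2)·√(45.6 nF/254 mH) = 0.231.
Overshoot: exp(−π·0.231/√(1−0.231²)) = 0.474, i.e. 47.4%.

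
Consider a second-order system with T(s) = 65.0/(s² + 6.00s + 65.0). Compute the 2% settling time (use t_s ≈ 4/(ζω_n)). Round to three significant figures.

ω_n = √65.0 = 8.06 rad/s; ζ = 6.00/(2·8.06) = 0.372.
t_s ≈ 4/(ζω_n) = 4/(0.372·8.06) = 1.33 s.

t_s ≈ 1.33 s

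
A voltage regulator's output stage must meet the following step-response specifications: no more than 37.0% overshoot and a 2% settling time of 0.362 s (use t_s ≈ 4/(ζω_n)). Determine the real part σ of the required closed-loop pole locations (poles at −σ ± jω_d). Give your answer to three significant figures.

The settling-time spec alone fixes σ = ζω_n = 4/t_s = 4/0.362 = 11.0.
(Overshoot then fixes ζ = 0.302 and hence ω_d = σ·√(1−ζ²)/ζ = 34.9 rad/s.)

σ ≈ 11.0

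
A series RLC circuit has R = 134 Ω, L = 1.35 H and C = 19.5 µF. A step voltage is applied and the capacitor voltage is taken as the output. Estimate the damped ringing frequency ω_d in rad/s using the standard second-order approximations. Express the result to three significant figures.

ω_d ≈ 188 rad/s

For a series RLC circuit (capacitor voltage as output), ω_n = 1/√(LC) = 1/√(1.35 H · 19.5 µF) = 195 rad/s.
ζ = (R/2)·√(C/L) = (134/2)·√(19.5 µF/1.35 H) = 0.255.
ω_d = 195·√(1 − 0.255²) = 188 rad/s.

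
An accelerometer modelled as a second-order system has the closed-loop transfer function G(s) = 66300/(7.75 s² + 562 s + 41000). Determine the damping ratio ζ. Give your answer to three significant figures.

ζ ≈ 0.498

Dividing through by 7.75: denominator becomes s² + 72.52 s + 5290.
So ω_n = √5290 = 72.7 rad/s and ζ = 72.52/(2·72.7) = 0.498.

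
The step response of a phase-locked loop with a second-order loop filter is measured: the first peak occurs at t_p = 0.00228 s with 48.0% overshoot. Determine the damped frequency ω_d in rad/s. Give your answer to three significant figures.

t_p = π/ω_d, so ω_d = π/0.00228 = 1380 rad/s.

ω_d ≈ 1380 rad/s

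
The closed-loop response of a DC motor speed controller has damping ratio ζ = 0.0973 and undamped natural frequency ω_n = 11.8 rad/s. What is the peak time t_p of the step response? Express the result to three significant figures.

t_p ≈ 0.268 s

The damped frequency is ω_d = ω_n√(1−ζ²) = 11.8·√(1−0.00947) = 11.7 rad/s.
Peak time t_p = π/ω_d = π/11.7 = 0.268 s.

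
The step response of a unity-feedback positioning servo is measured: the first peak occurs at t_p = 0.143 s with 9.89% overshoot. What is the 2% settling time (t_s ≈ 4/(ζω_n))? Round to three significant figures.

t_s ≈ 0.247 s

ζ from %OS: ζ = |ln 0.0989|/√(π²+ln²0.0989) = 0.593.
t_p = π/ω_d ⇒ ω_d = 22.0 rad/s; then ω_n = ω_d/√(1−ζ²) = 27.3 rad/s.
t_s ≈ 4/(ζω_n) = 4/(0.593·27.3) = 0.247 s.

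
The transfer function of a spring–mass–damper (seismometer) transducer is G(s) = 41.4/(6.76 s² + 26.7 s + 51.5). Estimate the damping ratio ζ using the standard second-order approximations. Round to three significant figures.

ζ ≈ 0.715

Dividing through by 6.76: denominator becomes s² + 3.950 s + 7.618.
So ω_n = √7.618 = 2.76 rad/s and ζ = 3.950/(2·2.76) = 0.715.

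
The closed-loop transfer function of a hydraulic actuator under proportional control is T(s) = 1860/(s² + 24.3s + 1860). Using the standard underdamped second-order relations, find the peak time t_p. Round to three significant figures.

ω_n = √1860 = 43.1 rad/s; ζ = 24.3/(2·43.1) = 0.282.
The damped frequency ω_d = ω_n√(1−ζ²) = 41.4 rad/s. Then t_p = π/ω_d = 0.0759 s.

t_p ≈ 0.0759 s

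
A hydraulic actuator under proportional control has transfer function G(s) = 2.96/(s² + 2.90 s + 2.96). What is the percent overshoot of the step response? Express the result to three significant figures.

%OS ≈ 0.730%

Matching coefficients with s² + 2ζω_n s + ω_n² gives ω_n² = 2.96 ⇒ ω_n = 1.72 rad/s, and ζ = 2.90/(2ω_n) = 0.843.
%OS = 100·exp(−πζ/√(1−ζ²)) = 0.730%.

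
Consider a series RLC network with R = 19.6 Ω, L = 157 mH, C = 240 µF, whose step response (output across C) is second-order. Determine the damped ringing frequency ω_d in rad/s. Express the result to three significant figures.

ω_d ≈ 150 rad/s

For a series RLC circuit (capacitor voltage as output), ω_n = 1/√(LC) = 1/√(157 mH · 240 µF) = 163 rad/s.
ζ = (R/2)·√(C/L) = (19.6/2)·√(240 µF/157 mH) = 0.383.
ω_d = 163·√(1 − 0.383²) = 150 rad/s.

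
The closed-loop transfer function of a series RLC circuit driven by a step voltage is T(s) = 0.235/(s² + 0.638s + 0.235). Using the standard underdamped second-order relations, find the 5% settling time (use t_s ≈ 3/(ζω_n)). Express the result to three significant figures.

t_s ≈ 9.40 s

Comparing the denominator to s² + 2ζω_n s + ω_n²: ω_n = √0.235 = 0.485 rad/s, and 2ζω_n = 0.638 so ζ = 0.638/(2·0.485) = 0.658.
t_s ≈ 3/(ζω_n) = 3/(0.658·0.485) = 9.40 s.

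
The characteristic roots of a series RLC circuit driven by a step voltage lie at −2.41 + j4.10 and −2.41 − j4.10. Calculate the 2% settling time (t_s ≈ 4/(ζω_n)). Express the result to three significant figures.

For poles at −σ ± jω_d, ζω_n = σ = 2.41, so t_s ≈ 4/σ = 1.66 s.

t_s ≈ 1.66 s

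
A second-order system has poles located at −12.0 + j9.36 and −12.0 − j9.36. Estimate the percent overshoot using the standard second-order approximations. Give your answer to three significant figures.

%OS ≈ 1.78%

|pole| = ω_n = √(12.0² + 9.36²) = 15.2 rad/s; ζ = cos θ = σ/ω_n = 0.789.
Overshoot: exp(−π·0.789/√(1−0.789²)) = 0.0178, i.e. 1.78%.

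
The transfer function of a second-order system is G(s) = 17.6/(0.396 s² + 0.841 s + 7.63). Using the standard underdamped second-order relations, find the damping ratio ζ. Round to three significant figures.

ζ ≈ 0.242

Dividing through by 0.396: denominator becomes s² + 2.124 s + 19.27.
So ω_n = √19.27 = 4.39 rad/s and ζ = 2.124/(2·4.39) = 0.242.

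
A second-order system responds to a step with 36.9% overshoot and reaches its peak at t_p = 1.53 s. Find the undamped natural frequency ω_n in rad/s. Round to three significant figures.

ω_n ≈ 2.15 rad/s

ζ from %OS: ζ = |ln 0.369|/√(π²+ln²0.369) = 0.302.
From t_p = π/ω_d, ω_d = π/1.53 = 2.05 rad/s, so ω_n = ω_d/√(1−ζ²) = 2.15 rad/s.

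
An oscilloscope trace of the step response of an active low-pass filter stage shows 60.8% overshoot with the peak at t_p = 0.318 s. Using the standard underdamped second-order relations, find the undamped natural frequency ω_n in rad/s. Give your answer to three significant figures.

ω_n ≈ 10.0 rad/s

ζ from %OS: ζ = |ln 0.608|/√(π²+ln²0.608) = 0.156.
t_p = π/ω_d ⇒ ω_d = 9.88 rad/s; then ω_n = ω_d/√(1−ζ²) = 10.0 rad/s.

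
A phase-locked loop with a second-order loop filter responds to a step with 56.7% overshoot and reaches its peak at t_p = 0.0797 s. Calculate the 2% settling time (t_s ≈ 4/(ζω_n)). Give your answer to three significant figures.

t_s ≈ 0.562 s

The overshoot fixes ζ = −ln(OS)/√(π²+ln²(OS)) = 0.178.
t_p = π/ω_d ⇒ ω_d = 39.4 rad/s; then ω_n = ω_d/√(1−ζ²) = 40.1 rad/s.
t_s ≈ 4/(ζω_n) = 4/(0.178·40.1) = 0.562 s.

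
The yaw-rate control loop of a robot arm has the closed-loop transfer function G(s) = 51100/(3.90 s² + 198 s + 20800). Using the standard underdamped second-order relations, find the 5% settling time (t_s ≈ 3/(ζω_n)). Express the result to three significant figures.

Dividing through by 3.90: denominator becomes s² + 50.77 s + 5333.
So ω_n = √5333 = 73.0 rad/s and ζ = 50.77/(2·73.0) = 0.348.
t_s ≈ 3/(ζω_n) = 0.118 s.

t_s ≈ 0.118 s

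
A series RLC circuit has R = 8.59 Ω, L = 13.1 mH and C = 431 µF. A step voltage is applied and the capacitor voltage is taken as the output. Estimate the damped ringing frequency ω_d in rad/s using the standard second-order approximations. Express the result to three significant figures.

For a series RLC circuit (capacitor voltage as output), ω_n = 1/√(LC) = 1/√(13.1 mH · 431 µF) = 421 rad/s.
ζ = (R/2)·√(C/L) = (8.59/2)·√(431 µF/13.1 mH) = 0.779.
ω_d = 421·√(1 − 0.779²) = 264 rad/s.

ω_d ≈ 264 rad/s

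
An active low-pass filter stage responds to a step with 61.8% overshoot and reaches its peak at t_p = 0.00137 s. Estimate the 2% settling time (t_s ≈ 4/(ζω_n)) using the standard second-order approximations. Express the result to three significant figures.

t_s ≈ 0.0114 s

From the overshoot, ζ = −ln(OS)/√(π²+ln²(OS)) = 0.151.
From t_p = π/ω_d, ω_d = π/0.00137 = 2290 rad/s, so ω_n = ω_d/√(1−ζ²) = 2320 rad/s.
t_s ≈ 4/(ζω_n) = 4/(0.151·2320) = 0.0114 s.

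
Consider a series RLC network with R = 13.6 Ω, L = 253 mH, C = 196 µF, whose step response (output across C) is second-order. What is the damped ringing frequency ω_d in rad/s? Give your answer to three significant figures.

For a series RLC circuit (capacitor voltage as output), ω_n = 1/√(LC) = 1/√(253 mH · 196 µF) = 142 rad/s.
ζ = (R/2)·√(C/L) = (13.6/2)·√(196 µF/253 mH) = 0.189.
ω_d = 142·√(1 − 0.189²) = 139 rad/s.

ω_d ≈ 139 rad/s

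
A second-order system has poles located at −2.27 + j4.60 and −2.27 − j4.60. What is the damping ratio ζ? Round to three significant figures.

ζ ≈ 0.443

|pole| = ω_n = √(2.27² + 4.60²) = 5.13 rad/s; ζ = cos θ = σ/ω_n = 0.443.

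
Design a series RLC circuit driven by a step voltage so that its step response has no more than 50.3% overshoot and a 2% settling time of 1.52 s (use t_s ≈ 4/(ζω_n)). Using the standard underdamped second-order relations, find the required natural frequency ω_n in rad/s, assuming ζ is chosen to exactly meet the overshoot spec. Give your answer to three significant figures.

ω_n ≈ 12.3 rad/s

Inverting the overshoot relation: ζ = |ln 0.503|/√(π² + ln²0.503) = 0.214.
Then ω_n = 4/(ζ t_s) = 4/(0.214 × 1.52) = 12.3 rad/s.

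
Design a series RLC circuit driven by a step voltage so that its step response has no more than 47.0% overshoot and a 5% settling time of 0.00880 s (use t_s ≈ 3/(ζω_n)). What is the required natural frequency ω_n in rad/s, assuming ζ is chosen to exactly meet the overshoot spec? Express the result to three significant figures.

ζ = −ln(OS)/√(π² + (ln OS)²). With OS = 0.470, ln OS = −0.7550 and ζ = 0.7550/3.231 = 0.234.
Then ω_n = 3/(ζ t_s) = 3/(0.234 × 0.00880) = 1460 rad/s.

ω_n ≈ 1460 rad/s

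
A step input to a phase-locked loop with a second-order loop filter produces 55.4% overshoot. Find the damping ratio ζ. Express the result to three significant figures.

ζ ≈ 0.185

From %OS = 100·exp(−πζ/√(1−ζ²)), invert to get ζ = −ln(OS)/√(π² + ln²(OS)) with OS = 0.554.
−ln 0.554 = 0.5906, so ζ = 0.5906/√(π² + 0.3488) = 0.185.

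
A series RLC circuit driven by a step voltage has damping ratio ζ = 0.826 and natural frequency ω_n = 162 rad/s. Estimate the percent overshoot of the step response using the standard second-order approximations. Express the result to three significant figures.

%OS ≈ 1.00%

For an underdamped second-order system, %OS = 100·exp(−πζ/√(1−ζ²)).
πζ/√(1−ζ²) = π·0.826/√(1−0.682) = 4.604, so %OS = 100·e^(−4.604) = 1.00%.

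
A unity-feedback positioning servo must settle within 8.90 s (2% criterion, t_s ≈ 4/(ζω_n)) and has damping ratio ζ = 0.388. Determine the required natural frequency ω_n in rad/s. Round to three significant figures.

ω_n ≈ 1.16 rad/s

Rearranging t_s ≈ 4/(ζω_n) gives ω_n = 4/(ζ·t_s) = 4/(0.388 × 8.90) = 1.16 rad/s.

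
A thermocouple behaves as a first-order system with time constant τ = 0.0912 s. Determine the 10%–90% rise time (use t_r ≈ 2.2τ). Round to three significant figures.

t_r ≈ 2.2τ = 0.201 s.

t_r ≈ 0.201 s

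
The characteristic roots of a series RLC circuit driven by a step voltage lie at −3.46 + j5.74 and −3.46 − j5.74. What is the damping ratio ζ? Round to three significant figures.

ζ ≈ 0.516

|pole| = ω_n = √(3.46² + 5.74²) = 6.70 rad/s; ζ = cos θ = σ/ω_n = 0.516.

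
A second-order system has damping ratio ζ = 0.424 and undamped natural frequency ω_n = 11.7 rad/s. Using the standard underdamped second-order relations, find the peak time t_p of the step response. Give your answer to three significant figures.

The damped frequency is ω_d = ω_n√(1−ζ²) = 11.7·√(1−0.180) = 10.6 rad/s.
Peak time t_p = π/ω_d = π/10.6 = 0.296 s.

t_p ≈ 0.296 s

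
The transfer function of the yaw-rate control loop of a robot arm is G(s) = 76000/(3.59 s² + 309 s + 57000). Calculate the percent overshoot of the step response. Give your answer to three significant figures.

%OS ≈ 31.9%

Dividing through by 3.59: denominator becomes s² + 86.07 s + 15880.
So ω_n = √15880 = 126 rad/s and ζ = 86.07/(2·126) = 0.342.
Overshoot: exp(−π·0.342/√(1−0.342²)) = 0.319, i.e. 31.9%.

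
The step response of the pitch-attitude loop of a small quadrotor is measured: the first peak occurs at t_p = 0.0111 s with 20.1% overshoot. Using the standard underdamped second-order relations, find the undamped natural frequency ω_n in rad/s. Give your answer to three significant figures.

ω_n ≈ 318 rad/s

The overshoot fixes ζ = −ln(OS)/√(π²+ln²(OS)) = 0.455.
t_p = π/ω_d ⇒ ω_d = 283 rad/s; then ω_n = ω_d/√(1−ζ²) = 318 rad/s.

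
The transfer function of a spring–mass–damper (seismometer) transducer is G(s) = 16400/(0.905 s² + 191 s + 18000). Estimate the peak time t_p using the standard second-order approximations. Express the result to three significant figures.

t_p ≈ 0.0336 s

Dividing through by 0.905: denominator becomes s² + 211.0 s + 19890.
So ω_n = √19890 = 141 rad/s and ζ = 211.0/(2·141) = 0.748.
ω_d = ω_n√(1−ζ²) = 93.6 rad/s. t_p = π/ω_d = 0.0336 s.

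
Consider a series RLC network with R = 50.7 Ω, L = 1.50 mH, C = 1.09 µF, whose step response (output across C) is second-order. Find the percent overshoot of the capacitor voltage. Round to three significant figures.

%OS ≈ 5.28%

For a series RLC circuit (capacitor voltage as output), ω_n = 1/√(LC) = 1/√(1.50 mH · 1.09 µF) = 24700 rad/s.
ζ = (R/2)·√(C/L) = (50.7/2)·√(1.09 µF/1.50 mH) = 0.683.
Overshoot: exp(−π·0.683/√(1−0.683²)) = 0.0528, i.e. 5.28%.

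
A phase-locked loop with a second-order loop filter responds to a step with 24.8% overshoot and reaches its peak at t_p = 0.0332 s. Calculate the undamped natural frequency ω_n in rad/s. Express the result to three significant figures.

The overshoot fixes ζ = −ln(OS)/√(π²+ln²(OS)) = 0.406.
From t_p = π/ω_d, ω_d = π/0.0332 = 94.6 rad/s, so ω_n = ω_d/√(1−ζ²) = 104 rad/s.

ω_n ≈ 104 rad/s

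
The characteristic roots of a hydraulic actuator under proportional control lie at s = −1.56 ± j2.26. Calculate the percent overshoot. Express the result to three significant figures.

%OS ≈ 11.4%

|pole| = ω_n = √(1.56² + 2.26²) = 2.75 rad/s; ζ = cos θ = σ/ω_n = 0.568.
%OS = 100·exp(−πζ/√(1−ζ²)) = 11.4%.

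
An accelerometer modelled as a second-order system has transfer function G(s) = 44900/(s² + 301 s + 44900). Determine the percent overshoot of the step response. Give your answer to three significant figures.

Comparing the denominator to s² + 2ζω_n s + ω_n²: ω_n = √44900 = 212 rad/s, and 2ζω_n = 301 so ζ = 301/(2·212) = 0.710.
%OS = 100 e^{−πζ/√(1−ζ²)} with ζ = 0.710 gives 4.20%.

%OS ≈ 4.20%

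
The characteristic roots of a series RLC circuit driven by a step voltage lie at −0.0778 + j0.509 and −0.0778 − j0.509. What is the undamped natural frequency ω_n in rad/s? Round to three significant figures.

|pole| = ω_n = √(0.0778² + 0.509²) = 0.515 rad/s; ζ = cos θ = σ/ω_n = 0.151.

ω_n ≈ 0.515 rad/s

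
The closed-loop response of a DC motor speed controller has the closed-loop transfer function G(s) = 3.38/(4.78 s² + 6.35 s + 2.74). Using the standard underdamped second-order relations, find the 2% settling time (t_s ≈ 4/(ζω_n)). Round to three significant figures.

Dividing through by 4.78: denominator becomes s² + 1.328 s + 0.5732.
So ω_n = √0.5732 = 0.757 rad/s and ζ = 1.328/(2·0.757) = 0.877.
t_s ≈ 4/(ζω_n) = 6.02 s.

t_s ≈ 6.02 s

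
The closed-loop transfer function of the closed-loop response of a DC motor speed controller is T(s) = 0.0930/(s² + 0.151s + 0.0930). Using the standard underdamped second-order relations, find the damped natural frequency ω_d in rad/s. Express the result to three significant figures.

Comparing the denominator to s² + 2ζω_n s + ω_n²: ω_n = √0.0930 = 0.305 rad/s, and 2ζω_n = 0.151 so ζ = 0.151/(2·0.305) = 0.248.
ω_d = 0.305·√(1 − 0.248²) = 0.295 rad/s.

ω_d ≈ 0.295 rad/s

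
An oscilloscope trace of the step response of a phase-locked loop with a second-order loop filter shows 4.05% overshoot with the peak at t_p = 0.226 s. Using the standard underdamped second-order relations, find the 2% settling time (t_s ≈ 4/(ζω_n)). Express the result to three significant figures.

t_s ≈ 0.282 s

ζ from %OS: ζ = |ln 0.0405|/√(π²+ln²0.0405) = 0.714.
From t_p = π/ω_d, ω_d = π/0.226 = 13.9 rad/s, so ω_n = ω_d/√(1−ζ²) = 19.9 rad/s.
t_s ≈ 4/(ζω_n) = 4/(0.714·19.9) = 0.282 s.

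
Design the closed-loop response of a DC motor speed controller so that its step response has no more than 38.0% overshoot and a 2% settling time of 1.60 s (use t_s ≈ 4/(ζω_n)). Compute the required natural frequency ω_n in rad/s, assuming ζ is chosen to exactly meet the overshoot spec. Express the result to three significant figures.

ω_n ≈ 8.49 rad/s

ζ = −ln(OS)/√(π² + (ln OS)²). With OS = 0.380, ln OS = −0.9676 and ζ = 0.9676/3.287 = 0.294.
From t_s ≈ 4/(ζω_n): ω_n = 4/(ζ·t_s) = 4/(0.294·1.60) = 8.49 rad/s.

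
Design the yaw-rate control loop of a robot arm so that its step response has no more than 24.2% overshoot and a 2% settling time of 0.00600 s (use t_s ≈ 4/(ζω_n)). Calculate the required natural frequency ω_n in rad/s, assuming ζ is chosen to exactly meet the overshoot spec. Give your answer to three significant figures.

ω_n ≈ 1620 rad/s

From %OS = 100·exp(−πζ/√(1−ζ²)), invert to get ζ = −ln(OS)/√(π² + ln²(OS)) with OS = 0.242.
−ln 0.242 = 1.419, so ζ = 1.419/√(π² + 2.013) = 0.412.
Then ω_n = 4/(ζ t_s) = 4/(0.412 × 0.00600) = 1620 rad/s.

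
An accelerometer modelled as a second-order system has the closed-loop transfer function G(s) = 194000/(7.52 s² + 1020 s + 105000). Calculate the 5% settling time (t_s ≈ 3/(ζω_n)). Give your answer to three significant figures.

Dividing through by 7.52: denominator becomes s² + 135.6 s + 13960.
So ω_n = √13960 = 118 rad/s and ζ = 135.6/(2·118) = 0.574.
t_s ≈ 3/(ζω_n) = 0.0442 s.

t_s ≈ 0.0442 s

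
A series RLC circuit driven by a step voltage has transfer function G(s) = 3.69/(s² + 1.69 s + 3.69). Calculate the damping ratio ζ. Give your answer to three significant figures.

ζ ≈ 0.440

Matching coefficients with s² + 2ζω_n s + ω_n² gives ω_n² = 3.69 ⇒ ω_n = 1.92 rad/s, and ζ = 1.69/(2ω_n) = 0.440.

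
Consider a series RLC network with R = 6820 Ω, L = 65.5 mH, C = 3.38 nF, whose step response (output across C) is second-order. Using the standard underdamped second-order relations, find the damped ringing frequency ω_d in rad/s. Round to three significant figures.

For a series RLC circuit (capacitor voltage as output), ω_n = 1/√(LC) = 1/√(65.5 mH · 3.38 nF) = 67200 rad/s.
ζ = (R/2)·√(C/L) = (6820/2)·√(3.38 nF/65.5 mH) = 0.775.
ω_d = 67200·√(1 − 0.775²) = 42500 rad/s.

ω_d ≈ 42500 rad/s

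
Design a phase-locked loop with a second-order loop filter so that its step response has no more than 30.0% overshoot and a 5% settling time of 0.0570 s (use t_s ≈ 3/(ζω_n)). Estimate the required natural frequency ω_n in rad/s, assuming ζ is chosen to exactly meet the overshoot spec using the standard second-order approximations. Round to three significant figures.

ω_n ≈ 147 rad/s

ζ = −ln(OS)/√(π² + (ln OS)²). With OS = 0.300, ln OS = −1.204 and ζ = 1.204/3.364 = 0.358.
Then ω_n = 3/(ζ t_s) = 3/(0.358 × 0.0570) = 147 rad/s.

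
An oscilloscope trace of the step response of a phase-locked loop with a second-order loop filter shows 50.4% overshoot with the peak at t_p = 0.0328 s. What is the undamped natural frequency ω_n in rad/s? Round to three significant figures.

From the overshoot, ζ = −ln(OS)/√(π²+ln²(OS)) = 0.213.
t_p = π/ω_d ⇒ ω_d = 95.8 rad/s; then ω_n = ω_d/√(1−ζ²) = 98.0 rad/s.

ω_n ≈ 98.0 rad/s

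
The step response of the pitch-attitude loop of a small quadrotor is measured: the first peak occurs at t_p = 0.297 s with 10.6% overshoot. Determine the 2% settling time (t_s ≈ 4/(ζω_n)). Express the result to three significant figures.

The overshoot fixes ζ = −ln(OS)/√(π²+ln²(OS)) = 0.581.
t_p = π/ω_d ⇒ ω_d = 10.6 rad/s; then ω_n = ω_d/√(1−ζ²) = 13.0 rad/s.
t_s ≈ 4/(ζω_n) = 4/(0.581·13.0) = 0.529 s.

t_s ≈ 0.529 s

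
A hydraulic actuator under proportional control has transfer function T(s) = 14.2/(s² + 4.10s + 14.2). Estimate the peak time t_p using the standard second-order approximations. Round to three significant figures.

ω_n = √14.2 = 3.77 rad/s; ζ = 4.10/(2·3.77) = 0.544.
ω_d = 3.77·√(1 − 0.544²) = 3.16 rad/s. Then t_p = π/ω_d = 0.994 s.

t_p ≈ 0.994 s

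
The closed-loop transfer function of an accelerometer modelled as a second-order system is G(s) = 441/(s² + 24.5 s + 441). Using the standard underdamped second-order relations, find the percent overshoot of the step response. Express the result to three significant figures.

Matching coefficients with s² + 2ζω_n s + ω_n² gives ω_n² = 441 ⇒ ω_n = 21.0 rad/s, and ζ = 24.5/(2ω_n) = 0.583.
%OS = 100 e^{−πζ/√(1−ζ²)} with ζ = 0.583 gives 10.5%.

%OS ≈ 10.5%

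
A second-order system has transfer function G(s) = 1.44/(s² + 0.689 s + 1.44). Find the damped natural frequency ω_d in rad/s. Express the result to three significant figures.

ω_d ≈ 1.15 rad/s

ω_n = √1.44 = 1.20 rad/s; ζ = 0.689/(2·1.20) = 0.287.
ω_d = ω_n√(1−ζ²) = 1.15 rad/s.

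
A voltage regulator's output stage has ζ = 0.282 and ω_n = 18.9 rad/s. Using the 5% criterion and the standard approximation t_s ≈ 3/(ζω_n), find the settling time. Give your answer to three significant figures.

t_s ≈ 0.563 s

t_s ≈ 3/(ζω_n) = 3/(0.282 × 18.9) = 0.563 s.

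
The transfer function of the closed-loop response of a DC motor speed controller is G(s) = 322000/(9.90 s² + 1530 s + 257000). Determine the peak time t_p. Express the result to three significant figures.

t_p ≈ 0.0222 s

Dividing through by 9.90: denominator becomes s² + 154.5 s + 25960.
So ω_n = √25960 = 161 rad/s and ζ = 154.5/(2·161) = 0.480.
ω_d = 161·√(1 − 0.480²) = 141 rad/s. t_p = π/ω_d = 0.0222 s.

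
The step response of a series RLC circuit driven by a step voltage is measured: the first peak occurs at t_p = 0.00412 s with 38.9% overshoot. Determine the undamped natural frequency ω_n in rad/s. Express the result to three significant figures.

From the overshoot, ζ = −ln(OS)/√(π²+ln²(OS)) = 0.288.
t_p = π/ω_d ⇒ ω_d = 763 rad/s; then ω_n = ω_d/√(1−ζ²) = 796 rad/s.

ω_n ≈ 796 rad/s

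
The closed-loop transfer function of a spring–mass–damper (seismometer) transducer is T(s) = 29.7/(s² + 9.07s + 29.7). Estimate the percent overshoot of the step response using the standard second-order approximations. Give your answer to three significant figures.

%OS ≈ 0.897%

ω_n = √29.7 = 5.45 rad/s; ζ = 9.07/(2·5.45) = 0.832.
%OS = 100 e^{−πζ/√(1−ζ²)} with ζ = 0.832 gives 0.897%.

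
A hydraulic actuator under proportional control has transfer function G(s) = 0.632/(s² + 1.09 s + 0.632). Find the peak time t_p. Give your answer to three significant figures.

t_p ≈ 5.43 s

ω_n = √0.632 = 0.795 rad/s; ζ = 1.09/(2·0.795) = 0.686.
The damped frequency ω_d = ω_n√(1−ζ²) = 0.579 rad/s. Then t_p = π/ω_d = 5.43 s.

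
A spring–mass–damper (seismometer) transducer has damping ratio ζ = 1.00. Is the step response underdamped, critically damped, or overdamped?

Since ζ = 1, the system is critically damped.

critically damped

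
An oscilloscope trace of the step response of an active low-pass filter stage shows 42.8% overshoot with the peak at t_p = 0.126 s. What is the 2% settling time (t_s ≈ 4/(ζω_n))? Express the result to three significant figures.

t_s ≈ 0.594 s

From the overshoot, ζ = −ln(OS)/√(π²+ln²(OS)) = 0.261.
t_p = π/ω_d ⇒ ω_d = 24.9 rad/s; then ω_n = ω_d/√(1−ζ²) = 25.8 rad/s.
t_s ≈ 4/(ζω_n) = 4/(0.261·25.8) = 0.594 s.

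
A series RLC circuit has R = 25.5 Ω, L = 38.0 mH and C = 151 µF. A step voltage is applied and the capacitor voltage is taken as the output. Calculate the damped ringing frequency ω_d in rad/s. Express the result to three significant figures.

ω_d ≈ 248 rad/s

For a series RLC circuit (capacitor voltage as output), ω_n = 1/√(LC) = 1/√(38.0 mH · 151 µF) = 417 rad/s.
ζ = (R/2)·√(C/L) = (25.5/2)·√(151 µF/38.0 mH) = 0.804.
The damped frequency ω_d = ω_n√(1−ζ²) = 248 rad/s.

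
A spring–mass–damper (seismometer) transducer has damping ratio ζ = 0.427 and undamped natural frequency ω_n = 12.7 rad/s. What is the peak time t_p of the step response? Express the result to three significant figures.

The damped frequency is ω_d = ω_n√(1−ζ²) = 12.7·√(1−0.182) = 11.5 rad/s.
Peak time t_p = π/ω_d = π/11.5 = 0.274 s.

t_p ≈ 0.274 s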